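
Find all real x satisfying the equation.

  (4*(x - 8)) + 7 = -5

Step 1. [(4*(x - 8)) + 7 = -5] the outer +7 inverts by subtracting 7. So sub: 4*(x - 8) = -12.
Step 2. [4*(x - 8) = -12] LHS = 4·(…); ÷4 both sides ⇒ div: x - 8 = -3.
Step 3. [x - 8 = -3] peel the -8: add 8 from each side, so sub: x = 5.

Answer: x ∈ {5}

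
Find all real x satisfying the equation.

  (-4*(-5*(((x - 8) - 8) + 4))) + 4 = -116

Step 1. [(-4*(-5*(((x - 8) - 8) + 4))) + 4 = -116] -4 | LHS and -4 | -116: pull -4 out. So factor: (-5*(((x - 8) - 8) + 4)) - 1 = 29.
Step 2. [(-5*(((x - 8) - 8) + 4)) - 1 = 29] the outer -1 inverts by adding 1, so sub: -5*(((x - 8) - 8) + 4) = 30.
Step 3. [-5*(((x - 8) - 8) + 4) = 30] LHS = -5·(…); ÷-5 both sides, so div: ((x - 8) - 8) + 4 = -6.
Step 4. [((x - 8) - 8) + 4 = -6] the outer +4 inverts by subtracting 4. So sub: (x - 8) - 8 = -10.
Step 5. [(x - 8) - 8 = -10] -8 is outermost — add 8 both sides ⇒ sub: x - 8 = -2.
Step 6. [x - 8 = -2] -8 is outermost — add 8 both sides ⇒ sub: x = 6.

Answer: x ∈ {6}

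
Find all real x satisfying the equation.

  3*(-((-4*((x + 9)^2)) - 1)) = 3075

Step 1. [3*(-((-4*((x + 9)^2)) - 1)) = 3075] divide by the outer 3 ⇒ div: -((-4*((x + 9)^2)) - 1) = 1025.
Step 2. [-((-4*((x + 9)^2)) - 1) = 1025] flip signs both sides ⇒ neg: (-4*((x + 9)^2)) - 1 = -1025.
Step 3. [(-4*((x + 9)^2)) - 1 = -1025] add 1: x sits inside (… - 1). So sub: -4*((x + 9)^2) = -1024.
Step 4. [-4*((x + 9)^2) = -1024] -4 out front; divide by -4. So div: (x + 9)^2 = 256.
Step 5. [(x + 9)^2 = 256] LHS squared, RHS 256 ≥ 0: apply √ (±) ⇒ sqrt: x + 9 = 16 or -16.
Step 6. [x + 9 = 16 or -16] peel the +9: subtract 9 from each side, so sub: x = 7 or -25.

Answer: x ∈ {-25, 7}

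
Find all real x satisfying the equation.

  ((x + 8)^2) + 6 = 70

Step 1. [((x + 8)^2) + 6 = 70] subtract 6: x sits inside (… + 6). So sub: (x + 8)^2 = 64.
Step 2. [(x + 8)^2 = 64] LHS squared, RHS 64 ≥ 0: apply √ (±), so sqrt: x + 8 = 8 or -8.
Step 3. [x + 8 = 8 or -8] peel the +8: subtract 8 from each side, so sub: x = 0 or -16.

Answer: x ∈ {-16, 0}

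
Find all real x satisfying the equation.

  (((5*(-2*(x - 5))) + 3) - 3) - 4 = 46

Step 1. [(((5*(-2*(x - 5))) + 3) - 3) - 4 = 46] the outer -4 inverts by adding 4, so sub: ((5*(-2*(x - 5))) + 3) - 3 = 50.
Step 2. [((5*(-2*(x - 5))) + 3) - 3 = 50] peel the -3: add 3 from each side, so sub: (5*(-2*(x - 5))) + 3 = 53.
Step 3. [(5*(-2*(x - 5))) + 3 = 53] +3 is outermost — subtract 3 both sides, so sub: 5*(-2*(x - 5)) = 50.
Step 4. [5*(-2*(x - 5)) = 50] LHS = 5·(…); ÷5 both sides. So div: -2*(x - 5) = 10.
Step 5. [-2*(x - 5) = 10] LHS = -2·(…); ÷-2 both sides, so div: x - 5 = -5.
Step 6. [x - 5 = -5] 5 comes off first (add 5) ⇒ sub: x = 0.

Answer: x ∈ {0}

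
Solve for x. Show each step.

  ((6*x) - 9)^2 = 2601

Step 1. [((6*x) - 9)^2 = 2601] 2601 ≥ 0, LHS is (·)² — take ±√, so sqrt: (6*x) - 9 = 51 or -51.
Step 2. [(6*x) - 9 = 51 or -51] 9 comes off first (add 9), so sub: 6*x = 60 or -42.
Step 3. [6*x = 60 or -42] leading coefficient 6: divide by 6 ⇒ div: x = 10 or -7.

Answer: x ∈ {-7, 10}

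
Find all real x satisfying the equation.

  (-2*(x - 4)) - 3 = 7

Step 1. [(-2*(x - 4)) - 3 = 7] peel the -3: add 3 from each side ⇒ sub: -2*(x - 4) = 10.
Step 2. [-2*(x - 4) = 10] LHS = -2·(…); ÷-2 both sides ⇒ div: x - 4 = -5.
Step 3. [x - 4 = -5] the outer -4 inverts by adding 4. So sub: x = -1.

Answer: x ∈ {-1}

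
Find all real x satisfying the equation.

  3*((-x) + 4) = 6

Step 1. [3*((-x) + 4) = 6] leading coefficient 3: divide by 3, so div: (-x) + 4 = 2.
Step 2. [(-x) + 4 = 2] the outer +4 inverts by subtracting 4 ⇒ sub: -x = -2.
Step 3. [-x = -2] flip signs both sides, so neg: x = 2.

Answer: x ∈ {2}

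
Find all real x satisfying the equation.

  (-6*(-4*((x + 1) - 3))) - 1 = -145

Step 1. [(-6*(-4*((x + 1) - 3))) - 1 = -145] add 1: x sits inside (… - 1). So sub: -6*(-4*((x + 1) - 3)) = -144.
Step 2. [-6*(-4*((x + 1) - 3)) = -144] -6·(inner) — divide through by -6, so div: -4*((x + 1) - 3) = 24.
Step 3. [-4*((x + 1) - 3) = 24] -4·(inner) — divide through by -4 ⇒ div: (x + 1) - 3 = -6.
Step 4. [(x + 1) - 3 = -6] 3 comes off first (add 3) ⇒ sub: x + 1 = -3.
Step 5. [x + 1 = -3] peel the +1: subtract 1 from each side ⇒ sub: x = -4.

Answer: x ∈ {-4}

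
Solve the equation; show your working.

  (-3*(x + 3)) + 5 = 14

Step 1. [(-3*(x + 3)) + 5 = 14] the outer +5 inverts by subtracting 5 ⇒ sub: -3*(x + 3) = 9.
Step 2. [-3*(x + 3) = 9] divide by the outer -3, so div: x + 3 = -3.
Step 3. [x + 3 = -3] +3 is outermost — subtract 3 both sides ⇒ sub: x = -6.

Answer: x ∈ {-6}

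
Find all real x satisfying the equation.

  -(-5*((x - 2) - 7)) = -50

Step 1. [-(-5*((x - 2) - 7)) = -50] LHS negated; negate both sides ⇒ neg: -5*((x - 2) - 7) = 50.
Step 2. [-5*((x - 2) - 7) = 50] LHS = -5·(…); ÷-5 both sides ⇒ div: (x - 2) - 7 = -10.
Step 3. [(x - 2) - 7 = -10] 7 comes off first (add 7). So sub: x - 2 = -3.
Step 4. [x - 2 = -3] the outer -2 inverts by adding 2. So sub: x = -1.

Answer: x ∈ {-1}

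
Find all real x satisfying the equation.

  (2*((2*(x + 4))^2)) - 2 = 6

Step 1. [(2*((2*(x + 4))^2)) - 2 = 6] 2 | LHS and 2 | 6: pull 2 out ⇒ factor: ((2*(x + 4))^2) - 1 = 3.
Step 2. [((2*(x + 4))^2) - 1 = 3] peel the -1: add 1 from each side, so sub: (2*(x + 4))^2 = 4.
Step 3. [(2*(x + 4))^2 = 4] 4 ≥ 0, LHS is (·)² — take ±√, so sqrt: 2*(x + 4) = 2 or -2.
Step 4. [2*(x + 4) = 2 or -2] 2 out front; divide by 2. So div: x + 4 = 1 or -1.
Step 5. [x + 4 = 1 or -1] subtract 4: x sits inside (… + 4), so sub: x = -3 or -5.

Answer: x ∈ {-5, -3}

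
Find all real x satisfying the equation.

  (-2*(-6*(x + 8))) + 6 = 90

Step 1. [(-2*(-6*(x + 8))) + 6 = 90] -2 | LHS and -2 | 90: pull -2 out ⇒ factor: (-6*(x + 8)) - 3 = -45.
Step 2. [(-6*(x + 8)) - 3 = -45] 3 comes off first (add 3). So sub: -6*(x + 8) = -42.
Step 3. [-6*(x + 8) = -42] leading coefficient -6: divide by -6. So div: x + 8 = 7.
Step 4. [x + 8 = 7] subtract 8: x sits inside (… + 8), so sub: x = -1.

Answer: x ∈ {-1}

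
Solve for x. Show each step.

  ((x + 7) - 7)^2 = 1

Step 1. [((x + 7) - 7)^2 = 1] LHS squared, RHS 1 ≥ 0: apply √ (±) ⇒ sqrt: (x + 7) - 7 = 1 or -1.
Step 2. [(x + 7) - 7 = 1 or -1] add 7: x sits inside (… - 7). So sub: x + 7 = 8 or 6.
Step 3. [x + 7 = 8 or 6] 7 comes off first (subtract 7) ⇒ sub: x = 1 or -1.

Answer: x ∈ {-1, 1}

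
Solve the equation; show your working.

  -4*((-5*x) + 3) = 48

Step 1. [-4*((-5*x) + 3) = 48] divide by the outer -4, so div: (-5*x) + 3 = -12.
Step 2. [(-5*x) + 3 = -12] peel the +3: subtract 3 from each side. So sub: -5*x = -15.
Step 3. [-5*x = -15] LHS = -5·(…); ÷-5 both sides ⇒ div: x = 3.

Answer: x ∈ {3}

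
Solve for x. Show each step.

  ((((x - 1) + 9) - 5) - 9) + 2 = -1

Step 1. [((((x - 1) + 9) - 5) - 9) + 2 = -1] 2 comes off first (subtract 2) ⇒ sub: (((x - 1) + 9) - 5) - 9 = -3.
Step 2. [(((x - 1) + 9) - 5) - 9 = -3] the outer -9 inverts by adding 9 ⇒ sub: ((x - 1) + 9) - 5 = 6.
Step 3. [((x - 1) + 9) - 5 = 6] -5 is outermost — add 5 both sides. So sub: (x - 1) + 9 = 11.
Step 4. [(x - 1) + 9 = 11] peel the +9: subtract 9 from each side. So sub: x - 1 = 2.
Step 5. [x - 1 = 2] peel the -1: add 1 from each side ⇒ sub: x = 3.

Answer: x ∈ {3}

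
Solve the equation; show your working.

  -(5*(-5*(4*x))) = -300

Step 1. [-(5*(-5*(4*x))) = -300] LHS negated; negate both sides. So neg: 5*(-5*(4*x)) = 300.
Step 2. [5*(-5*(4*x)) = 300] 5·(inner) — divide through by 5, so div: -5*(4*x) = 60.
Step 3. [-5*(4*x) = 60] leading coefficient -5: divide by -5 ⇒ div: 4*x = -12.
Step 4. [4*x = -12] leading coefficient 4: divide by 4 ⇒ div: x = -3.

Answer: x ∈ {-3}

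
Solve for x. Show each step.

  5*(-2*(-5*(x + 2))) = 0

Step 1. [5*(-2*(-5*(x + 2))) = 0] leading coefficient 5: divide by 5 ⇒ div: -2*(-5*(x + 2)) = 0.
Step 2. [-2*(-5*(x + 2)) = 0] LHS = -2·(…); ÷-2 both sides, so div: -5*(x + 2) = 0.
Step 3. [-5*(x + 2) = 0] LHS = -5·(…); ÷-5 both sides. So div: x + 2 = 0.
Step 4. [x + 2 = 0] 2 comes off first (subtract 2). So sub: x = -2.

Answer: x ∈ {-2}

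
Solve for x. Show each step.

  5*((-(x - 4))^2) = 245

Step 1. [5*((-(x - 4))^2) = 245] LHS = 5·(…); ÷5 both sides. So div: (-(x - 4))^2 = 49.
Step 2. [(-(x - 4))^2 = 49] LHS squared, RHS 49 ≥ 0: apply √ (±) ⇒ sqrt: -(x - 4) = 7 or -7.
Step 3. [-(x - 4) = 7 or -7] flip signs both sides, so neg: x - 4 = -7 or 7.
Step 4. [x - 4 = -7 or 7] 4 comes off first (add 4) ⇒ sub: x = -3 or 11.

Answer: x ∈ {-3, 11}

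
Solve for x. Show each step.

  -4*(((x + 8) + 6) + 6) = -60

Step 1. [-4*(((x + 8) + 6) + 6) = -60] -4 out front; divide by -4, so div: ((x + 8) + 6) + 6 = 15.
Step 2. [((x + 8) + 6) + 6 = 15] peel the +6: subtract 6 from each side. So sub: (x + 8) + 6 = 9.
Step 3. [(x + 8) + 6 = 9] the outer +6 inverts by subtracting 6. So sub: x + 8 = 3.
Step 4. [x + 8 = 3] peel the +8: subtract 8 from each side ⇒ sub: x = -5.

Answer: x ∈ {-5}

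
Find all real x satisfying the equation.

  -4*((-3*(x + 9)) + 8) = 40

Step 1. [-4*((-3*(x + 9)) + 8) = 40] -4 out front; divide by -4 ⇒ div: (-3*(x + 9)) + 8 = -10.
Step 2. [(-3*(x + 9)) + 8 = -10] peel the +8: subtract 8 from each side ⇒ sub: -3*(x + 9) = -18.
Step 3. [-3*(x + 9) = -18] -3·(inner) — divide through by -3, so div: x + 9 = 6.
Step 4. [x + 9 = 6] the outer +9 inverts by subtracting 9 ⇒ sub: x = -3.

Answer: x ∈ {-3}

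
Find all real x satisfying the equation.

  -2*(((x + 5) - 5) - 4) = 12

Step 1. [-2*(((x + 5) - 5) - 4) = 12] divide by the outer -2 ⇒ div: ((x + 5) - 5) - 4 = -6.
Step 2. [((x + 5) - 5) - 4 = -6] -4 is outermost — add 4 both sides ⇒ sub: (x + 5) - 5 = -2.
Step 3. [(x + 5) - 5 = -2] peel the -5: add 5 from each side. So sub: x + 5 = 3.
Step 4. [x + 5 = 3] subtract 5: x sits inside (… + 5), so sub: x = -2.

Answer: x ∈ {-2}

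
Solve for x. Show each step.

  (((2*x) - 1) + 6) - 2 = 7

Step 1. [(((2*x) - 1) + 6) - 2 = 7] the outer -2 inverts by adding 2 ⇒ sub: ((2*x) - 1) + 6 = 9.
Step 2. [((2*x) - 1) + 6 = 9] +6 is outermost — subtract 6 both sides ⇒ sub: (2*x) - 1 = 3.
Step 3. [(2*x) - 1 = 3] -1 is outermost — add 1 both sides. So sub: 2*x = 4.
Step 4. [2*x = 4] 2·(inner) — divide through by 2. So div: x = 2.

Answer: x ∈ {2}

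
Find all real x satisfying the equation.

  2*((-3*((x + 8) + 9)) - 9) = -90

Step 1. [2*((-3*((x + 8) + 9)) - 9) = -90] leading coefficient 2: divide by 2. So div: (-3*((x + 8) + 9)) - 9 = -45.
Step 2. [(-3*((x + 8) + 9)) - 9 = -45] the outer -9 inverts by adding 9 ⇒ sub: -3*((x + 8) + 9) = -36.
Step 3. [-3*((x + 8) + 9) = -36] LHS = -3·(…); ÷-3 both sides ⇒ div: (x + 8) + 9 = 12.
Step 4. [(x + 8) + 9 = 12] peel the +9: subtract 9 from each side ⇒ sub: x + 8 = 3.
Step 5. [x + 8 = 3] peel the +8: subtract 8 from each side. So sub: x = -5.

Answer: x ∈ {-5}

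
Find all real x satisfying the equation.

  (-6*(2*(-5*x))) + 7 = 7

Step 1. [(-6*(2*(-5*x))) + 7 = 7] 7 comes off first (subtract 7). So sub: -6*(2*(-5*x)) = 0.
Step 2. [-6*(2*(-5*x)) = 0] -6 out front; divide by -6 ⇒ div: 2*(-5*x) = 0.
Step 3. [2*(-5*x) = 0] divide by the outer 2. So div: -5*x = 0.
Step 4. [-5*x = 0] leading coefficient -5: divide by -5, so div: x = 0.

Answer: x ∈ {0}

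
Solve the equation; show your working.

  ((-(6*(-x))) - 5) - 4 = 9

Step 1. [((-(6*(-x))) - 5) - 4 = 9] 4 comes off first (add 4). So sub: (-(6*(-x))) - 5 = 13.
Step 2. [(-(6*(-x))) - 5 = 13] 5 comes off first (add 5). So sub: -(6*(-x)) = 18.
Step 3. [-(6*(-x)) = 18] LHS negated; negate both sides, so neg: 6*(-x) = -18.
Step 4. [6*(-x) = -18] leading coefficient 6: divide by 6 ⇒ div: -x = -3.
Step 5. [-x = -3] leading − — multiply by −1 ⇒ neg: x = 3.

Answer: x ∈ {3}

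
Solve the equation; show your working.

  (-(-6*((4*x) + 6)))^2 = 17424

Step 1. [(-(-6*((4*x) + 6)))^2 = 17424] √ both sides: 17424 ≥ 0 gives two branches. So sqrt: -(-6*((4*x) + 6)) = 132 or -132.
Step 2. [-(-6*((4*x) + 6)) = 132 or -132] flip signs both sides, so neg: -6*((4*x) + 6) = -132 or 132.
Step 3. [-6*((4*x) + 6) = -132 or 132] LHS = -6·(…); ÷-6 both sides. So div: (4*x) + 6 = 22 or -22.
Step 4. [(4*x) + 6 = 22 or -22] subtract 6: x sits inside (… + 6). So sub: 4*x = 16 or -28.
Step 5. [4*x = 16 or -28] divide by the outer 4 ⇒ div: x = 4 or -7.

Answer: x ∈ {-7, 4}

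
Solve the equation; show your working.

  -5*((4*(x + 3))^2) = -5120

Step 1. [-5*((4*(x + 3))^2) = -5120] leading coefficient -5: divide by -5 ⇒ div: (4*(x + 3))^2 = 1024.
Step 2. [(4*(x + 3))^2 = 1024] √ both sides: 1024 ≥ 0 gives two branches, so sqrt: 4*(x + 3) = 32 or -32.
Step 3. [4*(x + 3) = 32 or -32] 4·(inner) — divide through by 4. So div: x + 3 = 8 or -8.
Step 4. [x + 3 = 8 or -8] the outer +3 inverts by subtracting 3. So sub: x = 5 or -11.

Answer: x ∈ {-11, 5}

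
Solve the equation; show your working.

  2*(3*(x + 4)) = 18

Step 1. [2*(3*(x + 4)) = 18] 2 out front; divide by 2. So div: 3*(x + 4) = 9.
Step 2. [3*(x + 4) = 9] LHS = 3·(…); ÷3 both sides. So div: x + 4 = 3.
Step 3. [x + 4 = 3] 4 comes off first (subtract 4). So sub: x = -1.

Answer: x ∈ {-1}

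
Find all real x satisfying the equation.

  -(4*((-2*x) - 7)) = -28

Step 1. [-(4*((-2*x) - 7)) = -28] LHS negated; negate both sides ⇒ neg: 4*((-2*x) - 7) = 28.
Step 2. [4*((-2*x) - 7) = 28] LHS = 4·(…); ÷4 both sides ⇒ div: (-2*x) - 7 = 7.
Step 3. [(-2*x) - 7 = 7] peel the -7: add 7 from each side. So sub: -2*x = 14.
Step 4. [-2*x = 14] leading coefficient -2: divide by -2. So div: x = -7.

Answer: x ∈ {-7}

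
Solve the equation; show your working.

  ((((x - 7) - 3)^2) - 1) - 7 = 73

Step 1. [((((x - 7) - 3)^2) - 1) - 7 = 73] peel the -7: add 7 from each side, so sub: (((x - 7) - 3)^2) - 1 = 80.
Step 2. [(((x - 7) - 3)^2) - 1 = 80] add 1: x sits inside (… - 1). So sub: ((x - 7) - 3)^2 = 81.
Step 3. [((x - 7) - 3)^2 = 81] LHS squared, RHS 81 ≥ 0: apply √ (±), so sqrt: (x - 7) - 3 = 9 or -9.
Step 4. [(x - 7) - 3 = 9 or -9] peel the -3: add 3 from each side, so sub: x - 7 = 12 or -6.
Step 5. [x - 7 = 12 or -6] 7 comes off first (add 7), so sub: x = 19 or 1.

Answer: x ∈ {1, 19}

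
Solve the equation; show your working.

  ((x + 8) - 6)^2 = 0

Step 1. [((x + 8) - 6)^2 = 0] √ both sides: 0 ≥ 0 gives two branches ⇒ sqrt: (x + 8) - 6 = 0.
Step 2. [(x + 8) - 6 = 0] 6 comes off first (add 6) ⇒ sub: x + 8 = 6.
Step 3. [x + 8 = 6] peel the +8: subtract 8 from each side ⇒ sub: x = -2.

Answer: x ∈ {-2}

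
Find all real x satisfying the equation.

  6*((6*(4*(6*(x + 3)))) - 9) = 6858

Step 1. [6*((6*(4*(6*(x + 3)))) - 9) = 6858] divide by the outer 6. So div: (6*(4*(6*(x + 3)))) - 9 = 1143.
Step 2. [(6*(4*(6*(x + 3)))) - 9 = 1143] peel the -9: add 9 from each side ⇒ sub: 6*(4*(6*(x + 3))) = 1152.
Step 3. [6*(4*(6*(x + 3))) = 1152] leading coefficient 6: divide by 6. So div: 4*(6*(x + 3)) = 192.
Step 4. [4*(6*(x + 3)) = 192] 4 out front; divide by 4, so div: 6*(x + 3) = 48.
Step 5. [6*(x + 3) = 48] LHS = 6·(…); ÷6 both sides, so div: x + 3 = 8.
Step 6. [x + 3 = 8] 3 comes off first (subtract 3) ⇒ sub: x = 5.

Answer: x ∈ {5}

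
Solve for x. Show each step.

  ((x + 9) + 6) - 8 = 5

Step 1. [((x + 9) + 6) - 8 = 5] -8 is outermost — add 8 both sides. So sub: (x + 9) + 6 = 13.
Step 2. [(x + 9) + 6 = 13] +6 is outermost — subtract 6 both sides ⇒ sub: x + 9 = 7.
Step 3. [x + 9 = 7] +9 is outermost — subtract 9 both sides. So sub: x = -2.

Answer: x ∈ {-2}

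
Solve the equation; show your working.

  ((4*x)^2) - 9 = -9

Step 1. [((4*x)^2) - 9 = -9] peel the -9: add 9 from each side. So sub: (4*x)^2 = 0.
Step 2. [(4*x)^2 = 0] LHS squared, RHS 0 ≥ 0: apply √ (±), so sqrt: 4*x = 0.
Step 3. [4*x = 0] 4 out front; divide by 4. So div: x = 0.

Answer: x ∈ {0}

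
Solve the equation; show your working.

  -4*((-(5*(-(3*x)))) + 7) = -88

Step 1. [-4*((-(5*(-(3*x)))) + 7) = -88] LHS = -4·(…); ÷-4 both sides ⇒ div: (-(5*(-(3*x)))) + 7 = 22.
Step 2. [(-(5*(-(3*x)))) + 7 = 22] subtract 7: x sits inside (… + 7) ⇒ sub: -(5*(-(3*x))) = 15.
Step 3. [-(5*(-(3*x))) = 15] LHS negated; negate both sides. So neg: 5*(-(3*x)) = -15.
Step 4. [5*(-(3*x)) = -15] 5·(inner) — divide through by 5, so div: -(3*x) = -3.
Step 5. [-(3*x) = -3] flip signs both sides, so neg: 3*x = 3.
Step 6. [3*x = 3] leading coefficient 3: divide by 3. So div: x = 1.

Answer: x ∈ {1}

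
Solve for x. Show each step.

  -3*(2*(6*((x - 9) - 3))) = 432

Step 1. [-3*(2*(6*((x - 9) - 3))) = 432] leading coefficient -3: divide by -3, so div: 2*(6*((x - 9) - 3)) = -144.
Step 2. [2*(6*((x - 9) - 3)) = -144] leading coefficient 2: divide by 2 ⇒ div: 6*((x - 9) - 3) = -72.
Step 3. [6*((x - 9) - 3) = -72] leading coefficient 6: divide by 6, so div: (x - 9) - 3 = -12.
Step 4. [(x - 9) - 3 = -12] 3 comes off first (add 3), so sub: x - 9 = -9.
Step 5. [x - 9 = -9] the outer -9 inverts by adding 9 ⇒ sub: x = 0.

Answer: x ∈ {0}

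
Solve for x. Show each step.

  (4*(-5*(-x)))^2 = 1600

Step 1. [(4*(-5*(-x)))^2 = 1600] LHS squared, RHS 1600 ≥ 0: apply √ (±) ⇒ sqrt: 4*(-5*(-x)) = 40 or -40.
Step 2. [4*(-5*(-x)) = 40 or -40] 4·(inner) — divide through by 4 ⇒ div: -5*(-x) = 10 or -10.
Step 3. [-5*(-x) = 10 or -10] -5·(inner) — divide through by -5, so div: -x = -2 or 2.
Step 4. [-x = -2 or 2] leading − — multiply by −1, so neg: x = 2 or -2.

Answer: x ∈ {-2, 2}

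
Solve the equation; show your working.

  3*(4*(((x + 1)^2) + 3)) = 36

Step 1. [3*(4*(((x + 1)^2) + 3)) = 36] leading coefficient 3: divide by 3, so div: 4*(((x + 1)^2) + 3) = 12.
Step 2. [4*(((x + 1)^2) + 3) = 12] 4·(inner) — divide through by 4. So div: ((x + 1)^2) + 3 = 3.
Step 3. [((x + 1)^2) + 3 = 3] the outer +3 inverts by subtracting 3 ⇒ sub: (x + 1)^2 = 0.
Step 4. [(x + 1)^2 = 0] √ both sides: 0 ≥ 0 gives two branches, so sqrt: x + 1 = 0.
Step 5. [x + 1 = 0] peel the +1: subtract 1 from each side, so sub: x = -1.

Answer: x ∈ {-1}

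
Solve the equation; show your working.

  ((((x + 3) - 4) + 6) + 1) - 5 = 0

Step 1. [((((x + 3) - 4) + 6) + 1) - 5 = 0] 5 comes off first (add 5), so sub: (((x + 3) - 4) + 6) + 1 = 5.
Step 2. [(((x + 3) - 4) + 6) + 1 = 5] +1 is outermost — subtract 1 both sides ⇒ sub: ((x + 3) - 4) + 6 = 4.
Step 3. [((x + 3) - 4) + 6 = 4] the outer +6 inverts by subtracting 6. So sub: (x + 3) - 4 = -2.
Step 4. [(x + 3) - 4 = -2] 4 comes off first (add 4) ⇒ sub: x + 3 = 2.
Step 5. [x + 3 = 2] 3 comes off first (subtract 3), so sub: x = -1.

Answer: x ∈ {-1}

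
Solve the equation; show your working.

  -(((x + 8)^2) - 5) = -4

Step 1. [-(((x + 8)^2) - 5) = -4] LHS negated; negate both sides ⇒ neg: ((x + 8)^2) - 5 = 4.
Step 2. [((x + 8)^2) - 5 = 4] the outer -5 inverts by adding 5, so sub: (x + 8)^2 = 9.
Step 3. [(x + 8)^2 = 9] LHS squared, RHS 9 ≥ 0: apply √ (±). So sqrt: x + 8 = 3 or -3.
Step 4. [x + 8 = 3 or -3] 8 comes off first (subtract 8). So sub: x = -5 or -11.

Answer: x ∈ {-11, -5}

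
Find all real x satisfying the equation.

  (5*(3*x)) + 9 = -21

Step 1. [(5*(3*x)) + 9 = -21] subtract 9: x sits inside (… + 9), so sub: 5*(3*x) = -30.
Step 2. [5*(3*x) = -30] LHS = 5·(…); ÷5 both sides, so div: 3*x = -6.
Step 3. [3*x = -6] leading coefficient 3: divide by 3 ⇒ div: x = -2.

Answer: x ∈ {-2}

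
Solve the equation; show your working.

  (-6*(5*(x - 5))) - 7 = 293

Step 1. [(-6*(5*(x - 5))) - 7 = 293] -7 is outermost — add 7 both sides ⇒ sub: -6*(5*(x - 5)) = 300.
Step 2. [-6*(5*(x - 5)) = 300] divide by the outer -6 ⇒ div: 5*(x - 5) = -50.
Step 3. [5*(x - 5) = -50] 5 out front; divide by 5. So div: x - 5 = -10.
Step 4. [x - 5 = -10] add 5: x sits inside (… - 5) ⇒ sub: x = -5.

Answer: x ∈ {-5}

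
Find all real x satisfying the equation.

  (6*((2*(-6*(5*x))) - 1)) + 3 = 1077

Step 1. [(6*((2*(-6*(5*x))) - 1)) + 3 = 1077] peel the +3: subtract 3 from each side, so sub: 6*((2*(-6*(5*x))) - 1) = 1074.
Step 2. [6*((2*(-6*(5*x))) - 1) = 1074] 6 out front; divide by 6, so div: (2*(-6*(5*x))) - 1 = 179.
Step 3. [(2*(-6*(5*x))) - 1 = 179] peel the -1: add 1 from each side. So sub: 2*(-6*(5*x)) = 180.
Step 4. [2*(-6*(5*x)) = 180] leading coefficient 2: divide by 2. So div: -6*(5*x) = 90.
Step 5. [-6*(5*x) = 90] -6·(inner) — divide through by -6, so div: 5*x = -15.
Step 6. [5*x = -15] 5·(inner) — divide through by 5, so div: x = -3.

Answer: x ∈ {-3}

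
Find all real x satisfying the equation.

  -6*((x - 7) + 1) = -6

Step 1. [-6*((x - 7) + 1) = -6] -6·(inner) — divide through by -6. So div: (x - 7) + 1 = 1.
Step 2. [(x - 7) + 1 = 1] +1 is outermost — subtract 1 both sides, so sub: x - 7 = 0.
Step 3. [x - 7 = 0] -7 is outermost — add 7 both sides ⇒ sub: x = 7.

Answer: x ∈ {7}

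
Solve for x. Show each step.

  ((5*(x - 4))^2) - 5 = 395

Step 1. [((5*(x - 4))^2) - 5 = 395] 5 comes off first (add 5), so sub: (5*(x - 4))^2 = 400.
Step 2. [(5*(x - 4))^2 = 400] √ both sides: 400 ≥ 0 gives two branches, so sqrt: 5*(x - 4) = 20 or -20.
Step 3. [5*(x - 4) = 20 or -20] divide by the outer 5, so div: x - 4 = 4 or -4.
Step 4. [x - 4 = 4 or -4] the outer -4 inverts by adding 4. So sub: x = 8 or 0.

Answer: x ∈ {0, 8}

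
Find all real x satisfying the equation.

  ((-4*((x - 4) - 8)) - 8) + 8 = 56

Step 1. [((-4*((x - 4) - 8)) - 8) + 8 = 56] peel the +8: subtract 8 from each side, so sub: (-4*((x - 4) - 8)) - 8 = 48.
Step 2. [(-4*((x - 4) - 8)) - 8 = 48] the outer -8 inverts by adding 8 ⇒ sub: -4*((x - 4) - 8) = 56.
Step 3. [-4*((x - 4) - 8) = 56] -4·(inner) — divide through by -4 ⇒ div: (x - 4) - 8 = -14.
Step 4. [(x - 4) - 8 = -14] add 8: x sits inside (… - 8) ⇒ sub: x - 4 = -6.
Step 5. [x - 4 = -6] -4 is outermost — add 4 both sides ⇒ sub: x = -2.

Answer: x ∈ {-2}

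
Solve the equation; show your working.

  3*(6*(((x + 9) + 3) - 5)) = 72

Step 1. [3*(6*(((x + 9) + 3) - 5)) = 72] LHS = 3·(…); ÷3 both sides ⇒ div: 6*(((x + 9) + 3) - 5) = 24.
Step 2. [6*(((x + 9) + 3) - 5) = 24] 6·(inner) — divide through by 6. So div: ((x + 9) + 3) - 5 = 4.
Step 3. [((x + 9) + 3) - 5 = 4] the outer -5 inverts by adding 5, so sub: (x + 9) + 3 = 9.
Step 4. [(x + 9) + 3 = 9] subtract 3: x sits inside (… + 3). So sub: x + 9 = 6.
Step 5. [x + 9 = 6] the outer +9 inverts by subtracting 9, so sub: x = -3.

Answer: x ∈ {-3}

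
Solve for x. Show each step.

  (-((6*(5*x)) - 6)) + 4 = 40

Step 1. [(-((6*(5*x)) - 6)) + 4 = 40] peel the +4: subtract 4 from each side, so sub: -((6*(5*x)) - 6) = 36.
Step 2. [-((6*(5*x)) - 6) = 36] flip signs both sides. So neg: (6*(5*x)) - 6 = -36.
Step 3. [(6*(5*x)) - 6 = -36] 6 | LHS and 6 | -36: pull 6 out, so factor: (5*x) - 1 = -6.
Step 4. [(5*x) - 1 = -6] peel the -1: add 1 from each side ⇒ sub: 5*x = -5.
Step 5. [5*x = -5] 5 out front; divide by 5 ⇒ div: x = -1.

Answer: x ∈ {-1}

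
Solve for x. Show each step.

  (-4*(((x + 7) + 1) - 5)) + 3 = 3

Step 1. [(-4*(((x + 7) + 1) - 5)) + 3 = 3] +3 is outermost — subtract 3 both sides ⇒ sub: -4*(((x + 7) + 1) - 5) = 0.
Step 2. [-4*(((x + 7) + 1) - 5) = 0] divide by the outer -4. So div: ((x + 7) + 1) - 5 = 0.
Step 3. [((x + 7) + 1) - 5 = 0] -5 is outermost — add 5 both sides. So sub: (x + 7) + 1 = 5.
Step 4. [(x + 7) + 1 = 5] peel the +1: subtract 1 from each side, so sub: x + 7 = 4.
Step 5. [x + 7 = 4] peel the +7: subtract 7 from each side. So sub: x = -3.

Answer: x ∈ {-3}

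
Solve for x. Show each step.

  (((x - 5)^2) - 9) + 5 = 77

Step 1. [(((x - 5)^2) - 9) + 5 = 77] 5 comes off first (subtract 5). So sub: ((x - 5)^2) - 9 = 72.
Step 2. [((x - 5)^2) - 9 = 72] add 9: x sits inside (… - 9). So sub: (x - 5)^2 = 81.
Step 3. [(x - 5)^2 = 81] 81 ≥ 0, LHS is (·)² — take ±√, so sqrt: x - 5 = 9 or -9.
Step 4. [x - 5 = 9 or -9] -5 is outermost — add 5 both sides. So sub: x = 14 or -4.

Answer: x ∈ {-4, 14}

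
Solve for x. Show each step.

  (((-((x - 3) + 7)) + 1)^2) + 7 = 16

Step 1. [(((-((x - 3) + 7)) + 1)^2) + 7 = 16] +7 is outermost — subtract 7 both sides. So sub: ((-((x - 3) + 7)) + 1)^2 = 9.
Step 2. [((-((x - 3) + 7)) + 1)^2 = 9] √ both sides: 9 ≥ 0 gives two branches, so sqrt: (-((x - 3) + 7)) + 1 = 3 or -3.
Step 3. [(-((x - 3) + 7)) + 1 = 3 or -3] the outer +1 inverts by subtracting 1, so sub: -((x - 3) + 7) = 2 or -4.
Step 4. [-((x - 3) + 7) = 2 or -4] LHS negated; negate both sides ⇒ neg: (x - 3) + 7 = -2 or 4.
Step 5. [(x - 3) + 7 = -2 or 4] +7 is outermost — subtract 7 both sides. So sub: x - 3 = -9 or -3.
Step 6. [x - 3 = -9 or -3] peel the -3: add 3 from each side. So sub: x = -6 or 0.

Answer: x ∈ {-6, 0}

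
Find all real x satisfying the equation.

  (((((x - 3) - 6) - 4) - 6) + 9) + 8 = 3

Step 1. [(((((x - 3) - 6) - 4) - 6) + 9) + 8 = 3] the outer +8 inverts by subtracting 8. So sub: ((((x - 3) - 6) - 4) - 6) + 9 = -5.
Step 2. [((((x - 3) - 6) - 4) - 6) + 9 = -5] peel the +9: subtract 9 from each side, so sub: (((x - 3) - 6) - 4) - 6 = -14.
Step 3. [(((x - 3) - 6) - 4) - 6 = -14] peel the -6: add 6 from each side. So sub: ((x - 3) - 6) - 4 = -8.
Step 4. [((x - 3) - 6) - 4 = -8] add 4: x sits inside (… - 4) ⇒ sub: (x - 3) - 6 = -4.
Step 5. [(x - 3) - 6 = -4] peel the -6: add 6 from each side ⇒ sub: x - 3 = 2.
Step 6. [x - 3 = 2] add 3: x sits inside (… - 3), so sub: x = 5.

Answer: x ∈ {5}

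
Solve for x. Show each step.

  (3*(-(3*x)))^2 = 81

Step 1. [(3*(-(3*x)))^2 = 81] 81 ≥ 0, LHS is (·)² — take ±√. So sqrt: 3*(-(3*x)) = 9 or -9.
Step 2. [3*(-(3*x)) = 9 or -9] divide by the outer 3, so div: -(3*x) = 3 or -3.
Step 3. [-(3*x) = 3 or -3] flip signs both sides. So neg: 3*x = -3 or 3.
Step 4. [3*x = -3 or 3] leading coefficient 3: divide by 3. So div: x = -1 or 1.

Answer: x ∈ {-1, 1}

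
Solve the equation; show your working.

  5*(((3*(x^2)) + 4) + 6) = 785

Step 1. [5*(((3*(x^2)) + 4) + 6) = 785] leading coefficient 5: divide by 5. So div: ((3*(x^2)) + 4) + 6 = 157.
Step 2. [((3*(x^2)) + 4) + 6 = 157] the outer +6 inverts by subtracting 6. So sub: (3*(x^2)) + 4 = 151.
Step 3. [(3*(x^2)) + 4 = 151] the outer +4 inverts by subtracting 4. So sub: 3*(x^2) = 147.
Step 4. [3*(x^2) = 147] leading coefficient 3: divide by 3 ⇒ div: x^2 = 49.
Step 5. [x^2 = 49] LHS squared, RHS 49 ≥ 0: apply √ (±), so sqrt: x = 7 or -7.

Answer: x ∈ {-7, 7}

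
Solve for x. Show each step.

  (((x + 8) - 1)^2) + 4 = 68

Step 1. [(((x + 8) - 1)^2) + 4 = 68] +4 is outermost — subtract 4 both sides. So sub: ((x + 8) - 1)^2 = 64.
Step 2. [((x + 8) - 1)^2 = 64] LHS squared, RHS 64 ≥ 0: apply √ (±). So sqrt: (x + 8) - 1 = 8 or -8.
Step 3. [(x + 8) - 1 = 8 or -8] peel the -1: add 1 from each side. So sub: x + 8 = 9 or -7.
Step 4. [x + 8 = 9 or -7] the outer +8 inverts by subtracting 8 ⇒ sub: x = 1 or -15.

Answer: x ∈ {-15, 1}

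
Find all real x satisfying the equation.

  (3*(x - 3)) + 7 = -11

Step 1. [(3*(x - 3)) + 7 = -11] 7 comes off first (subtract 7). So sub: 3*(x - 3) = -18.
Step 2. [3*(x - 3) = -18] leading coefficient 3: divide by 3. So div: x - 3 = -6.
Step 3. [x - 3 = -6] peel the -3: add 3 from each side ⇒ sub: x = -3.

Answer: x ∈ {-3}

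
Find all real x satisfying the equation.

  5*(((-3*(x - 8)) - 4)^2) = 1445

Step 1. [5*(((-3*(x - 8)) - 4)^2) = 1445] 5·(inner) — divide through by 5. So div: ((-3*(x - 8)) - 4)^2 = 289.
Step 2. [((-3*(x - 8)) - 4)^2 = 289] √ both sides: 289 ≥ 0 gives two branches, so sqrt: (-3*(x - 8)) - 4 = 17 or -17.
Step 3. [(-3*(x - 8)) - 4 = 17 or -17] -4 is outermost — add 4 both sides, so sub: -3*(x - 8) = 21 or -13.
Step 4. [-3*(x - 8) = 21 or -13] leading coefficient -3: divide by -3 ⇒ div: x - 8 = -7 or 13/3.
Step 5. [x - 8 = -7 or 13/3] 8 comes off first (add 8). So sub: x = 1 or 37/3.

Answer: x ∈ {1, 37/3}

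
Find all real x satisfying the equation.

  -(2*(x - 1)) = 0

Step 1. [-(2*(x - 1)) = 0] leading − — multiply by −1 ⇒ neg: 2*(x - 1) = 0.
Step 2. [2*(x - 1) = 0] 2·(inner) — divide through by 2, so div: x - 1 = 0.
Step 3. [x - 1 = 0] the outer -1 inverts by adding 1, so sub: x = 1.

Answer: x ∈ {1}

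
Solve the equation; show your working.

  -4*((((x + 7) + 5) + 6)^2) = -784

Step 1. [-4*((((x + 7) + 5) + 6)^2) = -784] -4 out front; divide by -4. So div: (((x + 7) + 5) + 6)^2 = 196.
Step 2. [(((x + 7) + 5) + 6)^2 = 196] √ both sides: 196 ≥ 0 gives two branches, so sqrt: ((x + 7) + 5) + 6 = 14 or -14.
Step 3. [((x + 7) + 5) + 6 = 14 or -14] the outer +6 inverts by subtracting 6 ⇒ sub: (x + 7) + 5 = 8 or -20.
Step 4. [(x + 7) + 5 = 8 or -20] 5 comes off first (subtract 5). So sub: x + 7 = 3 or -25.
Step 5. [x + 7 = 3 or -25] +7 is outermost — subtract 7 both sides. So sub: x = -4 or -32.

Answer: x ∈ {-32, -4}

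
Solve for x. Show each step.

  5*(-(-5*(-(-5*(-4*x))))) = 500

Step 1. [5*(-(-5*(-(-5*(-4*x))))) = 500] divide by the outer 5. So div: -(-5*(-(-5*(-4*x)))) = 100.
Step 2. [-(-5*(-(-5*(-4*x)))) = 100] LHS negated; negate both sides, so neg: -5*(-(-5*(-4*x))) = -100.
Step 3. [-5*(-(-5*(-4*x))) = -100] -5·(inner) — divide through by -5. So div: -(-5*(-4*x)) = 20.
Step 4. [-(-5*(-4*x)) = 20] flip signs both sides. So neg: -5*(-4*x) = -20.
Step 5. [-5*(-4*x) = -20] divide by the outer -5 ⇒ div: -4*x = 4.
Step 6. [-4*x = 4] divide by the outer -4, so div: x = -1.

Answer: x ∈ {-1}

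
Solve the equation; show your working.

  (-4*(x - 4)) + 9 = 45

Step 1. [(-4*(x - 4)) + 9 = 45] 9 comes off first (subtract 9), so sub: -4*(x - 4) = 36.
Step 2. [-4*(x - 4) = 36] -4 out front; divide by -4, so div: x - 4 = -9.
Step 3. [x - 4 = -9] the outer -4 inverts by adding 4, so sub: x = -5.

Answer: x ∈ {-5}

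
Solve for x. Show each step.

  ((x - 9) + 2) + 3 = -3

Step 1. [((x - 9) + 2) + 3 = -3] the outer +3 inverts by subtracting 3. So sub: (x - 9) + 2 = -6.
Step 2. [(x - 9) + 2 = -6] the outer +2 inverts by subtracting 2, so sub: x - 9 = -8.
Step 3. [x - 9 = -8] the outer -9 inverts by adding 9, so sub: x = 1.

Answer: x ∈ {1}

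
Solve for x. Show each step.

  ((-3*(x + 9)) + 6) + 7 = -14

Step 1. [((-3*(x + 9)) + 6) + 7 = -14] +7 is outermost — subtract 7 both sides, so sub: (-3*(x + 9)) + 6 = -21.
Step 2. [(-3*(x + 9)) + 6 = -21] 6 comes off first (subtract 6) ⇒ sub: -3*(x + 9) = -27.
Step 3. [-3*(x + 9) = -27] -3 out front; divide by -3, so div: x + 9 = 9.
Step 4. [x + 9 = 9] 9 comes off first (subtract 9). So sub: x = 0.

Answer: x ∈ {0}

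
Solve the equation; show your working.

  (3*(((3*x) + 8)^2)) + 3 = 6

Step 1. [(3*(((3*x) + 8)^2)) + 3 = 6] the outer +3 inverts by subtracting 3, so sub: 3*(((3*x) + 8)^2) = 3.
Step 2. [3*(((3*x) + 8)^2) = 3] divide by the outer 3 ⇒ div: ((3*x) + 8)^2 = 1.
Step 3. [((3*x) + 8)^2 = 1] LHS squared, RHS 1 ≥ 0: apply √ (±) ⇒ sqrt: (3*x) + 8 = 1 or -1.
Step 4. [(3*x) + 8 = 1 or -1] peel the +8: subtract 8 from each side, so sub: 3*x = -7 or -9.
Step 5. [3*x = -7 or -9] LHS = 3·(…); ÷3 both sides. So div: x = -7/3 or -3.

Answer: x ∈ {-3, -7/3}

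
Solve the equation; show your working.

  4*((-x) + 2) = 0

Step 1. [4*((-x) + 2) = 0] 4·(inner) — divide through by 4. So div: (-x) + 2 = 0.
Step 2. [(-x) + 2 = 0] the outer +2 inverts by subtracting 2, so sub: -x = -2.
Step 3. [-x = -2] flip signs both sides, so neg: x = 2.

Answer: x ∈ {2}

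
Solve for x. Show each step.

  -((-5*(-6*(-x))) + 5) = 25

Step 1. [-((-5*(-6*(-x))) + 5) = 25] LHS negated; negate both sides ⇒ neg: (-5*(-6*(-x))) + 5 = -25.
Step 2. [(-5*(-6*(-x))) + 5 = -25] subtract 5: x sits inside (… + 5) ⇒ sub: -5*(-6*(-x)) = -30.
Step 3. [-5*(-6*(-x)) = -30] LHS = -5·(…); ÷-5 both sides ⇒ div: -6*(-x) = 6.
Step 4. [-6*(-x) = 6] -6 out front; divide by -6. So div: -x = -1.
Step 5. [-x = -1] flip signs both sides, so neg: x = 1.

Answer: x ∈ {1}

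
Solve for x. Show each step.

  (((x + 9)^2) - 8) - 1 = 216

Step 1. [(((x + 9)^2) - 8) - 1 = 216] add 1: x sits inside (… - 1) ⇒ sub: ((x + 9)^2) - 8 = 217.
Step 2. [((x + 9)^2) - 8 = 217] add 8: x sits inside (… - 8). So sub: (x + 9)^2 = 225.
Step 3. [(x + 9)^2 = 225] LHS squared, RHS 225 ≥ 0: apply √ (±), so sqrt: x + 9 = 15 or -15.
Step 4. [x + 9 = 15 or -15] subtract 9: x sits inside (… + 9). So sub: x = 6 or -24.

Answer: x ∈ {-24, 6}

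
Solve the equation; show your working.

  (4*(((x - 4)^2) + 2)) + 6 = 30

Step 1. [(4*(((x - 4)^2) + 2)) + 6 = 30] the outer +6 inverts by subtracting 6, so sub: 4*(((x - 4)^2) + 2) = 24.
Step 2. [4*(((x - 4)^2) + 2) = 24] divide by the outer 4 ⇒ div: ((x - 4)^2) + 2 = 6.
Step 3. [((x - 4)^2) + 2 = 6] 2 comes off first (subtract 2) ⇒ sub: (x - 4)^2 = 4.
Step 4. [(x - 4)^2 = 4] 4 ≥ 0, LHS is (·)² — take ±√, so sqrt: x - 4 = 2 or -2.
Step 5. [x - 4 = 2 or -2] 4 comes off first (add 4). So sub: x = 6 or 2.

Answer: x ∈ {2, 6}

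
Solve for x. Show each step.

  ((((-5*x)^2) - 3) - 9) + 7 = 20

Step 1. [((((-5*x)^2) - 3) - 9) + 7 = 20] subtract 7: x sits inside (… + 7) ⇒ sub: (((-5*x)^2) - 3) - 9 = 13.
Step 2. [(((-5*x)^2) - 3) - 9 = 13] 9 comes off first (add 9). So sub: ((-5*x)^2) - 3 = 22.
Step 3. [((-5*x)^2) - 3 = 22] -3 is outermost — add 3 both sides ⇒ sub: (-5*x)^2 = 25.
Step 4. [(-5*x)^2 = 25] √ both sides: 25 ≥ 0 gives two branches, so sqrt: -5*x = 5 or -5.
Step 5. [-5*x = 5 or -5] -5·(inner) — divide through by -5, so div: x = -1 or 1.

Answer: x ∈ {-1, 1}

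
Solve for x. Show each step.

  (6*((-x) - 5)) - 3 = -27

Step 1. [(6*((-x) - 5)) - 3 = -27] -3 is outermost — add 3 both sides ⇒ sub: 6*((-x) - 5) = -24.
Step 2. [6*((-x) - 5) = -24] 6 out front; divide by 6. So div: (-x) - 5 = -4.
Step 3. [(-x) - 5 = -4] -5 is outermost — add 5 both sides, so sub: -x = 1.
Step 4. [-x = 1] flip signs both sides ⇒ neg: x = -1.

Answer: x ∈ {-1}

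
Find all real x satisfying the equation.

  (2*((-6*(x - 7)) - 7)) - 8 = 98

Step 1. [(2*((-6*(x - 7)) - 7)) - 8 = 98] 2 | LHS and 2 | 98: pull 2 out. So factor: ((-6*(x - 7)) - 7) - 4 = 49.
Step 2. [((-6*(x - 7)) - 7) - 4 = 49] add 4: x sits inside (… - 4). So sub: (-6*(x - 7)) - 7 = 53.
Step 3. [(-6*(x - 7)) - 7 = 53] the outer -7 inverts by adding 7, so sub: -6*(x - 7) = 60.
Step 4. [-6*(x - 7) = 60] divide by the outer -6 ⇒ div: x - 7 = -10.
Step 5. [x - 7 = -10] peel the -7: add 7 from each side. So sub: x = -3.

Answer: x ∈ {-3}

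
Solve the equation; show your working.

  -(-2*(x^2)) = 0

Step 1. [-(-2*(x^2)) = 0] flip signs both sides, so neg: -2*(x^2) = 0.
Step 2. [-2*(x^2) = 0] leading coefficient -2: divide by -2 ⇒ div: x^2 = 0.
Step 3. [x^2 = 0] LHS squared, RHS 0 ≥ 0: apply √ (±) ⇒ sqrt: x = 0.

Answer: x ∈ {0}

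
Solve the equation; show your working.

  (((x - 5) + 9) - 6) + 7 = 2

Step 1. [(((x - 5) + 9) - 6) + 7 = 2] 7 comes off first (subtract 7) ⇒ sub: ((x - 5) + 9) - 6 = -5.
Step 2. [((x - 5) + 9) - 6 = -5] the outer -6 inverts by adding 6. So sub: (x - 5) + 9 = 1.
Step 3. [(x - 5) + 9 = 1] subtract 9: x sits inside (… + 9) ⇒ sub: x - 5 = -8.
Step 4. [x - 5 = -8] the outer -5 inverts by adding 5 ⇒ sub: x = -3.

Answer: x ∈ {-3}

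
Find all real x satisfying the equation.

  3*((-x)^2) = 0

Step 1. [3*((-x)^2) = 0] 3 out front; divide by 3. So div: (-x)^2 = 0.
Step 2. [(-x)^2 = 0] LHS squared, RHS 0 ≥ 0: apply √ (±). So sqrt: -x = 0.
Step 3. [-x = 0] leading − — multiply by −1, so neg: x = 0.

Answer: x ∈ {0}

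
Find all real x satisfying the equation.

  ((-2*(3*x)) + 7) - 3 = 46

Step 1. [((-2*(3*x)) + 7) - 3 = 46] -3 is outermost — add 3 both sides. So sub: (-2*(3*x)) + 7 = 49.
Step 2. [(-2*(3*x)) + 7 = 49] subtract 7: x sits inside (… + 7) ⇒ sub: -2*(3*x) = 42.
Step 3. [-2*(3*x) = 42] leading coefficient -2: divide by -2. So div: 3*x = -21.
Step 4. [3*x = -21] 3 out front; divide by 3 ⇒ div: x = -7.

Answer: x ∈ {-7}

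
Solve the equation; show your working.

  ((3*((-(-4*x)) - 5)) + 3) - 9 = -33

Step 1. [((3*((-(-4*x)) - 5)) + 3) - 9 = -33] the outer -9 inverts by adding 9. So sub: (3*((-(-4*x)) - 5)) + 3 = -24.
Step 2. [(3*((-(-4*x)) - 5)) + 3 = -24] 3 divides every term; factor it out ⇒ factor: ((-(-4*x)) - 5) + 1 = -8.
Step 3. [((-(-4*x)) - 5) + 1 = -8] +1 is outermost — subtract 1 both sides, so sub: (-(-4*x)) - 5 = -9.
Step 4. [(-(-4*x)) - 5 = -9] the outer -5 inverts by adding 5 ⇒ sub: -(-4*x) = -4.
Step 5. [-(-4*x) = -4] flip signs both sides, so neg: -4*x = 4.
Step 6. [-4*x = 4] divide by the outer -4 ⇒ div: x = -1.

Answer: x ∈ {-1}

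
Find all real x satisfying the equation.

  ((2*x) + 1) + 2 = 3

Step 1. [((2*x) + 1) + 2 = 3] subtract 2: x sits inside (… + 2) ⇒ sub: (2*x) + 1 = 1.
Step 2. [(2*x) + 1 = 1] the outer +1 inverts by subtracting 1. So sub: 2*x = 0.
Step 3. [2*x = 0] LHS = 2·(…); ÷2 both sides ⇒ div: x = 0.

Answer: x ∈ {0}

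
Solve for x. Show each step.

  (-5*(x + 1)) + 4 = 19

Step 1. [(-5*(x + 1)) + 4 = 19] +4 is outermost — subtract 4 both sides, so sub: -5*(x + 1) = 15.
Step 2. [-5*(x + 1) = 15] -5 out front; divide by -5, so div: x + 1 = -3.
Step 3. [x + 1 = -3] peel the +1: subtract 1 from each side, so sub: x = -4.

Answer: x ∈ {-4}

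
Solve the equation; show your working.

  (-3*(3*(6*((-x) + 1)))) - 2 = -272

Step 1. [(-3*(3*(6*((-x) + 1)))) - 2 = -272] add 2: x sits inside (… - 2) ⇒ sub: -3*(3*(6*((-x) + 1))) = -270.
Step 2. [-3*(3*(6*((-x) + 1))) = -270] leading coefficient -3: divide by -3, so div: 3*(6*((-x) + 1)) = 90.
Step 3. [3*(6*((-x) + 1)) = 90] 3 out front; divide by 3 ⇒ div: 6*((-x) + 1) = 30.
Step 4. [6*((-x) + 1) = 30] leading coefficient 6: divide by 6. So div: (-x) + 1 = 5.
Step 5. [(-x) + 1 = 5] +1 is outermost — subtract 1 both sides, so sub: -x = 4.
Step 6. [-x = 4] leading − — multiply by −1 ⇒ neg: x = -4.

Answer: x ∈ {-4}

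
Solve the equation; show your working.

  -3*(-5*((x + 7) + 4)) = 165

Step 1. [-3*(-5*((x + 7) + 4)) = 165] LHS = -3·(…); ÷-3 both sides. So div: -5*((x + 7) + 4) = -55.
Step 2. [-5*((x + 7) + 4) = -55] LHS = -5·(…); ÷-5 both sides, so div: (x + 7) + 4 = 11.
Step 3. [(x + 7) + 4 = 11] 4 comes off first (subtract 4) ⇒ sub: x + 7 = 7.
Step 4. [x + 7 = 7] the outer +7 inverts by subtracting 7, so sub: x = 0.

Answer: x ∈ {0}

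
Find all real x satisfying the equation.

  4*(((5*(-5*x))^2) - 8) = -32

Step 1. [4*(((5*(-5*x))^2) - 8) = -32] 4 out front; divide by 4 ⇒ div: ((5*(-5*x))^2) - 8 = -8.
Step 2. [((5*(-5*x))^2) - 8 = -8] add 8: x sits inside (… - 8) ⇒ sub: (5*(-5*x))^2 = 0.
Step 3. [(5*(-5*x))^2 = 0] √ both sides: 0 ≥ 0 gives two branches ⇒ sqrt: 5*(-5*x) = 0.
Step 4. [5*(-5*x) = 0] 5·(inner) — divide through by 5 ⇒ div: -5*x = 0.
Step 5. [-5*x = 0] leading coefficient -5: divide by -5 ⇒ div: x = 0.

Answer: x ∈ {0}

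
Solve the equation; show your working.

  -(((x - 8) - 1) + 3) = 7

Step 1. [-(((x - 8) - 1) + 3) = 7] LHS negated; negate both sides. So neg: ((x - 8) - 1) + 3 = -7.
Step 2. [((x - 8) - 1) + 3 = -7] subtract 3: x sits inside (… + 3) ⇒ sub: (x - 8) - 1 = -10.
Step 3. [(x - 8) - 1 = -10] -1 is outermost — add 1 both sides, so sub: x - 8 = -9.
Step 4. [x - 8 = -9] 8 comes off first (add 8), so sub: x = -1.

Answer: x ∈ {-1}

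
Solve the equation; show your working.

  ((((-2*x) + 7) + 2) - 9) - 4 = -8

Step 1. [((((-2*x) + 7) + 2) - 9) - 4 = -8] peel the -4: add 4 from each side. So sub: (((-2*x) + 7) + 2) - 9 = -4.
Step 2. [(((-2*x) + 7) + 2) - 9 = -4] peel the -9: add 9 from each side. So sub: ((-2*x) + 7) + 2 = 5.
Step 3. [((-2*x) + 7) + 2 = 5] 2 comes off first (subtract 2). So sub: (-2*x) + 7 = 3.
Step 4. [(-2*x) + 7 = 3] the outer +7 inverts by subtracting 7, so sub: -2*x = -4.
Step 5. [-2*x = -4] leading coefficient -2: divide by -2, so div: x = 2.

Answer: x ∈ {2}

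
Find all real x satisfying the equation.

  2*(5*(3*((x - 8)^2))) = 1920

Step 1. [2*(5*(3*((x - 8)^2))) = 1920] 2 out front; divide by 2, so div: 5*(3*((x - 8)^2)) = 960.
Step 2. [5*(3*((x - 8)^2)) = 960] LHS = 5·(…); ÷5 both sides. So div: 3*((x - 8)^2) = 192.
Step 3. [3*((x - 8)^2) = 192] LHS = 3·(…); ÷3 both sides. So div: (x - 8)^2 = 64.
Step 4. [(x - 8)^2 = 64] LHS squared, RHS 64 ≥ 0: apply √ (±) ⇒ sqrt: x - 8 = 8 or -8.
Step 5. [x - 8 = 8 or -8] the outer -8 inverts by adding 8, so sub: x = 16 or 0.

Answer: x ∈ {0, 16}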